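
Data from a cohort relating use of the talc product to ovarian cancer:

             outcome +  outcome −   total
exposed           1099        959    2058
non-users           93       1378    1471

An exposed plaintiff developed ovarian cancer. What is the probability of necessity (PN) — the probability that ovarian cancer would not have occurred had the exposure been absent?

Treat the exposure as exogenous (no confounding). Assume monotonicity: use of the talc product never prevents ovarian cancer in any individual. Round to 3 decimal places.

PN ≈ 0.882

p₁ = P(outcome | exposed) = 1099/2058 = 0.53401
p₀ = P(outcome | unexposed) = 93/1471 = 0.063222
Under exogeneity and monotonicity, PN = (p₁ − p₀)/p₁.
PN = (0.53401 − 0.063222) / 0.53401 ≈ 0.8816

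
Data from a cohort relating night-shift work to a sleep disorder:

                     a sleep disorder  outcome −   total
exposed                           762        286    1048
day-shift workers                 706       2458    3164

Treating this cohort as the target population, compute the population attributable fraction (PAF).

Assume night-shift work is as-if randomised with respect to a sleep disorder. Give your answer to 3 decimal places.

p₁ = P(outcome | exposed) = 762/1048 = 0.7271
p₀ = P(outcome | unexposed) = 706/3164 = 0.22314
Exposure prevalence π = 1048/4212 = 0.24881; overall risk P(Y=1) = 0.34853.
Under exogeneity, PAF = [P(Y=1) − p₀]/P(Y=1).
PAF = (0.34853 − 0.22314) / 0.34853 ≈ 0.3598

PAF ≈ 0.360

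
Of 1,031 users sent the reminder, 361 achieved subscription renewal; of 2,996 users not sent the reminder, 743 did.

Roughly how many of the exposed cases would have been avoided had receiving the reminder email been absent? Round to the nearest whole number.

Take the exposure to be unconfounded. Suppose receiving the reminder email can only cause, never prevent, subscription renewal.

about 105 cases

p₁ = P(outcome | exposed) = 361/1031 = 0.35015
p₀ = P(outcome | unexposed) = 743/2996 = 0.248
PN = (p₁ − p₀)/p₁ = (0.35015 − 0.248) / 0.35015 ≈ 0.29173.
Attributable cases ≈ PN × (exposed cases) = 0.29173 × 361 ≈ 105.31.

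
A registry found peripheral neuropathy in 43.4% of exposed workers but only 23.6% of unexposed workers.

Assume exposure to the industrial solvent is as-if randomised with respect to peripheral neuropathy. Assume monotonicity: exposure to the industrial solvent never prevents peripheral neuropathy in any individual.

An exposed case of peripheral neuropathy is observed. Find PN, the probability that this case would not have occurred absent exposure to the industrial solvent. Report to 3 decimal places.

p₁ = 0.434, p₀ = 0.236.
Under exogeneity and monotonicity, PN = (p₁ − p₀) / p₁.
PN = (0.434 − 0.236) / 0.434 = 0.198 / 0.434 ≈ 0.4562

PN ≈ 0.456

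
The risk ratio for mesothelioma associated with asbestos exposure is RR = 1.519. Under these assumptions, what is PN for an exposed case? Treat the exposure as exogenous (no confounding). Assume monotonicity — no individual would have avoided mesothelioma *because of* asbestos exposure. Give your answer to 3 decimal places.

PN ≈ 0.342

Under exogeneity and monotonicity, PN = (RR − 1) / RR = 1 − 1/RR.
PN = (1.519 − 1) / 1.519 = 0.519 / 1.519 ≈ 0.3417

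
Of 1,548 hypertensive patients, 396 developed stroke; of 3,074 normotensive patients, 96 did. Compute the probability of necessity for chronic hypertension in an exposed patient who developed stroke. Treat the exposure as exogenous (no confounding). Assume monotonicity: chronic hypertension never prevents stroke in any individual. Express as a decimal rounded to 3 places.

PN ≈ 0.878

p₁ = P(outcome | exposed) = 396/1548 = 0.25581
p₀ = P(outcome | unexposed) = 96/3074 = 0.03123
Under exogeneity and monotonicity, PN = (p₁ − p₀) / p₁.
PN = (0.25581 − 0.03123) / 0.25581 = 0.22458 / 0.25581 ≈ 0.8779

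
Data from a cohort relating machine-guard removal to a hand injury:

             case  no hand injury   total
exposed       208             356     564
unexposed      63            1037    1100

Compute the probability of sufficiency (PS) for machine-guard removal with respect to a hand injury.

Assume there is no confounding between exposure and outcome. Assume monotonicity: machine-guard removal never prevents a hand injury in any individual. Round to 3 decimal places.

p₁ = P(outcome | exposed) = 208/564 = 0.36879
p₀ = P(outcome | unexposed) = 63/1100 = 0.057273
Under exogeneity and monotonicity, PS = (p₁ − p₀) / (1 − p₀).
PS = (0.36879 − 0.057273) / (1 − 0.057273) = 0.31152 / 0.94273 ≈ 0.3304

PS ≈ 0.330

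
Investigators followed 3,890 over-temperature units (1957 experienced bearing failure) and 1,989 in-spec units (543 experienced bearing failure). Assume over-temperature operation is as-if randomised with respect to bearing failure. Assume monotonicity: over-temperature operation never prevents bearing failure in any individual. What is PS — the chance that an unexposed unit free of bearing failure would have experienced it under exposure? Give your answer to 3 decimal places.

PS ≈ 0.316

p₁ = P(outcome | exposed) = 1957/3890 = 0.50308
p₀ = P(outcome | unexposed) = 543/1989 = 0.273
Under exogeneity and monotonicity, PS = (p₁ − p₀) / (1 − p₀).
PS = (0.50308 − 0.273) / (1 − 0.273) = 0.23008 / 0.727 ≈ 0.3165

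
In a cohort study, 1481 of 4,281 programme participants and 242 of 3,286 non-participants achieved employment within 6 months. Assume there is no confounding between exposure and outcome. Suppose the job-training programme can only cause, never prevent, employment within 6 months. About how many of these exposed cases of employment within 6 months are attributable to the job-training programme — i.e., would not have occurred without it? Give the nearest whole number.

p₁ = P(outcome | exposed) = 1481/4281 = 0.34595
p₀ = P(outcome | unexposed) = 242/3286 = 0.073646
PN = (p₁ − p₀)/p₁ = (0.34595 − 0.073646) / 0.34595 ≈ 0.78712.
Attributable cases ≈ PN × (exposed cases) = 0.78712 × 1481 ≈ 1165.72.

about 1166 cases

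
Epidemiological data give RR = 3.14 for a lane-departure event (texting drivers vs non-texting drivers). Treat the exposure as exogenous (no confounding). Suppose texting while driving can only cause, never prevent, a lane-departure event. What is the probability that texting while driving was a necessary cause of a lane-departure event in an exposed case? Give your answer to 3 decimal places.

PN ≈ 0.682

Under exogeneity and monotonicity, PN = (RR − 1) / RR = 1 − 1/RR.
PN = (3.14 − 1) / 3.14 = 2.14 / 3.14 ≈ 0.6815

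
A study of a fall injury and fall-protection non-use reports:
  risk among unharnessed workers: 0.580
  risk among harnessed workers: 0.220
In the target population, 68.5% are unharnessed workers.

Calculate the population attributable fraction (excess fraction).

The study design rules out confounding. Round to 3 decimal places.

Let p₁ = 0.58, p₀ = 0.22.
Overall risk P(Y=1) = π·p₁ + (1−π)·p₀ = 0.685×0.58 + 0.315×0.22 = 0.4666.
Under exogeneity, PAF = [P(Y=1) − p₀] / P(Y=1).
PAF = (0.4666 − 0.22) / 0.4666 ≈ 0.5285

PAF ≈ 0.529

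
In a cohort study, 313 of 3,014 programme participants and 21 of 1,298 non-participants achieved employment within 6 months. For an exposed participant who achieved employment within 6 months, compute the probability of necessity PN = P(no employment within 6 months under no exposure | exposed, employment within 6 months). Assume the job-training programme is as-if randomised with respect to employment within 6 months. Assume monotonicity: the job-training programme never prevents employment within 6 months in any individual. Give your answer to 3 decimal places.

PN ≈ 0.844

p₁ = P(outcome | exposed) = 313/3014 = 0.10385
p₀ = P(outcome | unexposed) = 21/1298 = 0.016179
Under exogeneity and monotonicity, PN = (p₁ − p₀) / p₁.
PN = (0.10385 − 0.016179) / 0.10385 = 0.08767 / 0.10385 ≈ 0.8442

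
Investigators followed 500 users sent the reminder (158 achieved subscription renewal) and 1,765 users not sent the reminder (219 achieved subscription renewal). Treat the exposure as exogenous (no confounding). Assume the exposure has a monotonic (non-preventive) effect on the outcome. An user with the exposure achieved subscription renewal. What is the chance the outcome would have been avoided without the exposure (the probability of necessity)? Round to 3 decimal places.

p₁ = P(outcome | exposed) = 158/500 = 0.316
p₀ = P(outcome | unexposed) = 219/1765 = 0.12408
Under exogeneity and monotonicity, PN = (p₁ − p₀) / p₁.
PN = (0.316 − 0.12408) / 0.316 = 0.19192 / 0.316 ≈ 0.6073

PN ≈ 0.607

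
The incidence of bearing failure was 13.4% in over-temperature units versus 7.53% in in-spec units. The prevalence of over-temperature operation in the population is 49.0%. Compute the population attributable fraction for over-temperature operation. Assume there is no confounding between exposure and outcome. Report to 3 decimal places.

PAF ≈ 0.276

p₁ = 0.134, p₀ = 0.0753.
Overall risk P(Y=1) = π·p₁ + (1−π)·p₀ = 0.49×0.134 + 0.51×0.0753 = 0.10406.
Under exogeneity, PAF = [P(Y=1) − p₀] / P(Y=1).
PAF = (0.10406 − 0.0753) / 0.10406 ≈ 0.2764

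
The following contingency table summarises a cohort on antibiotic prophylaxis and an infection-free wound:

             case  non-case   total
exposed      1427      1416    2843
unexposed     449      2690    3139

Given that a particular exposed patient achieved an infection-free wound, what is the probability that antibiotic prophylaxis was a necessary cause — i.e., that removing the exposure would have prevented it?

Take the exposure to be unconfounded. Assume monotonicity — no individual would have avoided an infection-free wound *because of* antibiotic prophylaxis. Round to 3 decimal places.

PN ≈ 0.715

p₁ = P(outcome | exposed) = 1427/2843 = 0.50193
p₀ = P(outcome | unexposed) = 449/3139 = 0.14304
Under exogeneity and monotonicity, PN = (p₁ − p₀) / p₁.
PN = (0.50193 − 0.14304) / 0.50193 = 0.3589 / 0.50193 ≈ 0.7150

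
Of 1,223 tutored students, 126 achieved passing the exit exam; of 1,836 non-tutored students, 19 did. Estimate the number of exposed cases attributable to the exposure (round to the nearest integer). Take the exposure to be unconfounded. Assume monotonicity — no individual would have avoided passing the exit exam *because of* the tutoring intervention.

p₁ = P(outcome | exposed) = 126/1223 = 0.10303
p₀ = P(outcome | unexposed) = 19/1836 = 0.010349
PN = (p₁ − p₀)/p₁ = (0.10303 − 0.010349) / 0.10303 ≈ 0.89955.
Attributable cases ≈ PN × (exposed cases) = 0.89955 × 126 ≈ 113.34.

about 113 cases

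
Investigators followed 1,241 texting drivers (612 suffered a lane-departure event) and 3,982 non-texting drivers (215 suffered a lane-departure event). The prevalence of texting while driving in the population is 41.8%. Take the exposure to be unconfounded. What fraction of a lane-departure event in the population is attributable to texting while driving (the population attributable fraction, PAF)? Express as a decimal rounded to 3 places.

p₁ = P(outcome | exposed) = 612/1241 = 0.49315
p₀ = P(outcome | unexposed) = 215/3982 = 0.053993
Overall risk P(Y=1) = π·p₁ + (1−π)·p₀ = 0.418×0.49315 + 0.582×0.053993 = 0.23756.
Under exogeneity, PAF = [P(Y=1) − p₀] / P(Y=1).
PAF = (0.23756 − 0.053993) / 0.23756 ≈ 0.7727

PAF ≈ 0.773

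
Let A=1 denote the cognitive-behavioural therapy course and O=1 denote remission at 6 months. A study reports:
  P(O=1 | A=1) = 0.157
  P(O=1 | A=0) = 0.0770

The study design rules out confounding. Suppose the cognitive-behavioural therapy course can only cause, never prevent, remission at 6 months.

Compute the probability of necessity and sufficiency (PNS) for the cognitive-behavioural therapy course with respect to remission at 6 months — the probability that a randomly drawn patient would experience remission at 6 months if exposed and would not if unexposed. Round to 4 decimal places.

Let p₁ = 0.157, p₀ = 0.077.
Under exogeneity and monotonicity, PNS = p₁ − p₀.
PNS = 0.157 − 0.077 = 0.08

PNS ≈ 0.0800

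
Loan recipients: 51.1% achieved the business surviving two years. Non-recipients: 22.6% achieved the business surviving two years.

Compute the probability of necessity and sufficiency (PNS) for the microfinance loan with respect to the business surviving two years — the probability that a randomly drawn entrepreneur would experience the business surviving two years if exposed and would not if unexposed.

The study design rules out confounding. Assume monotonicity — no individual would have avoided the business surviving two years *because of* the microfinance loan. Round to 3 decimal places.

p₁ = 0.511, p₀ = 0.226.
Under exogeneity and monotonicity, PNS = p₁ − p₀.
PNS = 0.511 − 0.226 = 0.285

PNS ≈ 0.285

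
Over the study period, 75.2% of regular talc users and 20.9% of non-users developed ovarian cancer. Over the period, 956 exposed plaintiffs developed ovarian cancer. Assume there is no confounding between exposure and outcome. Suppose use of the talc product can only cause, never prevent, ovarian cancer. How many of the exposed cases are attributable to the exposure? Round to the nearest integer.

about 690 cases

p₁ = 0.752, p₀ = 0.209.
PN = (p₁ − p₀)/p₁ = (0.752 − 0.209) / 0.752 ≈ 0.72207.
Attributable cases ≈ PN × (exposed cases) = 0.72207 × 956 ≈ 690.30.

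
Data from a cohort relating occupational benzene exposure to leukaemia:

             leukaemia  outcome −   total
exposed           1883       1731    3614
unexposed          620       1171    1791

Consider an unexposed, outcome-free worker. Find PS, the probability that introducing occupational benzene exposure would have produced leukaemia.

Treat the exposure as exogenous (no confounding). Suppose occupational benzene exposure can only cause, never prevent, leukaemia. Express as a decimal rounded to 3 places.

p₁ = P(outcome | exposed) = 1883/3614 = 0.52103
p₀ = P(outcome | unexposed) = 620/1791 = 0.34618
Under exogeneity and monotonicity, PS = (p₁ − p₀)/(1 − p₀).
PS = (0.52103 − 0.34618) / 0.65382 ≈ 0.2674

PS ≈ 0.267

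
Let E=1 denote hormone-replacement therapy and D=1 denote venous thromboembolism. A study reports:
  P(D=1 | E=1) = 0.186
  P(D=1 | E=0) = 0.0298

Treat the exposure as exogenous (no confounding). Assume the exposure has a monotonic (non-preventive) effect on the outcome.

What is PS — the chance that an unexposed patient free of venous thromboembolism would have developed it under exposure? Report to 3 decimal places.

PS ≈ 0.161

Let p₁ = 0.186, p₀ = 0.0298.
Under exogeneity and monotonicity, PS = (p₁ − p₀) / (1 − p₀).
PS = (0.186 − 0.0298) / (1 − 0.0298) = 0.1562 / 0.9702 ≈ 0.1610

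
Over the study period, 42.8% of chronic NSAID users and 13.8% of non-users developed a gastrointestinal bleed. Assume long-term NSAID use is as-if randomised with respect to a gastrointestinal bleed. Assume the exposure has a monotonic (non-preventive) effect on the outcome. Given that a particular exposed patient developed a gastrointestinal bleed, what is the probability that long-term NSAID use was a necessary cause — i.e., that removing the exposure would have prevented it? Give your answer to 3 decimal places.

p₁ = 0.428, p₀ = 0.138.
Under exogeneity and monotonicity, PN = (p₁ − p₀) / p₁.
PN = (0.428 − 0.138) / 0.428 = 0.29 / 0.428 ≈ 0.6776

PN ≈ 0.678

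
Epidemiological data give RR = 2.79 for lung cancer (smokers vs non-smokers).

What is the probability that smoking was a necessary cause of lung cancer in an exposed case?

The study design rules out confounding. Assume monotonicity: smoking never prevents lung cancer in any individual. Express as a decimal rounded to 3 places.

PN ≈ 0.642

Under exogeneity and monotonicity, PN = (RR − 1) / RR = 1 − 1/RR.
PN = (2.79 − 1) / 2.79 = 1.79 / 2.79 ≈ 0.6416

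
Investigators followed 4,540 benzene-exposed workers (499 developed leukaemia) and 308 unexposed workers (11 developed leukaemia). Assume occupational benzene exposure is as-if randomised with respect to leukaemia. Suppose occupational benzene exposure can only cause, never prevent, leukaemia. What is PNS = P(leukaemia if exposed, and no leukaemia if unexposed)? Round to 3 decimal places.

PNS ≈ 0.074

p₁ = P(outcome | exposed) = 499/4540 = 0.10991
p₀ = P(outcome | unexposed) = 11/308 = 0.035714
Under exogeneity and monotonicity, PNS = p₁ − p₀.
PNS = 0.10991 − 0.035714 = 0.074198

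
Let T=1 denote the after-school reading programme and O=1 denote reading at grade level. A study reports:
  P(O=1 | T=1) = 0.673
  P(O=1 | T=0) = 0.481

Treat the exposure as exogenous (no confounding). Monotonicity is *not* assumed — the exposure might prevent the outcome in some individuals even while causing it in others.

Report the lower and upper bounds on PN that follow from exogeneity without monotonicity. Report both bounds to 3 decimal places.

Let p₁ = 0.673, p₀ = 0.481.
Under exogeneity alone the bounds on PN are max{0,(p₁−p₀)/p₁} ≤ PN ≤ min{1,(1−p₀)/p₁}.
  lower = (p₁ − p₀)/p₁ = 0.192 / 0.673 ≈ 0.2853
  upper = min{1, (1 − p₀)/p₁} = 0.519 / 0.673 ≈ 0.7712

0.285 ≤ PN ≤ 0.771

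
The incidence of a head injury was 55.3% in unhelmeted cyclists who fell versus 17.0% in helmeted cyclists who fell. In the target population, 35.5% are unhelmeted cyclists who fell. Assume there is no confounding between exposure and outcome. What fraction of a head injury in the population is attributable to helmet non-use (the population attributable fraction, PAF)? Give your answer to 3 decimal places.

p₁ = 0.553, p₀ = 0.17.
Overall risk P(Y=1) = π·p₁ + (1−π)·p₀ = 0.355×0.553 + 0.645×0.17 = 0.30596.
Under exogeneity, PAF = [P(Y=1) − p₀] / P(Y=1).
PAF = (0.30596 − 0.17) / 0.30596 ≈ 0.4444

PAF ≈ 0.444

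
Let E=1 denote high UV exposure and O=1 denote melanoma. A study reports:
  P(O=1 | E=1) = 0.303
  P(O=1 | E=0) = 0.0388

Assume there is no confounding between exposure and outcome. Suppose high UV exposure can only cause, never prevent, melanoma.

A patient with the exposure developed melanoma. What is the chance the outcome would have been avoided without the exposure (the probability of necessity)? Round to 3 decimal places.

PN ≈ 0.872

Let p₁ = 0.303, p₀ = 0.0388.
Under exogeneity and monotonicity, PN = (p₁ − p₀) / p₁.
PN = (0.303 − 0.0388) / 0.303 = 0.2642 / 0.303 ≈ 0.8719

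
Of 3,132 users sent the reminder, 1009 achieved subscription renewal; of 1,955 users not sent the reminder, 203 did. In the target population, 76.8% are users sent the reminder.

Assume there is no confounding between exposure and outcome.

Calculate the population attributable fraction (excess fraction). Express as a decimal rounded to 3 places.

p₁ = P(outcome | exposed) = 1009/3132 = 0.32216
p₀ = P(outcome | unexposed) = 203/1955 = 0.10384
Overall risk P(Y=1) = π·p₁ + (1−π)·p₀ = 0.768×0.32216 + 0.232×0.10384 = 0.27151.
Under exogeneity, PAF = [P(Y=1) − p₀] / P(Y=1).
PAF = (0.27151 − 0.10384) / 0.27151 ≈ 0.6176

PAF ≈ 0.618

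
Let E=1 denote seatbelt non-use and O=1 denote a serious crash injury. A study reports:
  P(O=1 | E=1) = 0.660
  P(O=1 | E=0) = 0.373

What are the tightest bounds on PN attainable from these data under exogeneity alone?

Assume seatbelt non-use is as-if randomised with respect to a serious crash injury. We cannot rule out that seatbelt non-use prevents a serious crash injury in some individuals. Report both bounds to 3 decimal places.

0.435 ≤ PN ≤ 0.950

Let p₁ = 0.66, p₀ = 0.373.
Under exogeneity alone the bounds on PN are max{0,(p₁−p₀)/p₁} ≤ PN ≤ min{1,(1−p₀)/p₁}.
  lower = (p₁ − p₀)/p₁ = 0.287 / 0.66 ≈ 0.4348
  upper = min{1, (1 − p₀)/p₁} = 0.627 / 0.66 ≈ 0.9500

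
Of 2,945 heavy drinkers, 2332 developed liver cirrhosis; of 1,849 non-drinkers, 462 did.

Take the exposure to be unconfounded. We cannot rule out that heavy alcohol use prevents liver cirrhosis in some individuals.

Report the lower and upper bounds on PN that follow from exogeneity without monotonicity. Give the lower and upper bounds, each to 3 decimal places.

p₁ = P(outcome | exposed) = 2332/2945 = 0.79185
p₀ = P(outcome | unexposed) = 462/1849 = 0.24986
Under exogeneity alone the bounds on PN are max{0,(p₁−p₀)/p₁} ≤ PN ≤ min{1,(1−p₀)/p₁}.
  lower = (p₁ − p₀)/p₁ = 0.54199 / 0.79185 ≈ 0.6845
  upper = min{1, (1 − p₀)/p₁} = 0.75014 / 0.79185 ≈ 0.9473

0.684 ≤ PN ≤ 0.947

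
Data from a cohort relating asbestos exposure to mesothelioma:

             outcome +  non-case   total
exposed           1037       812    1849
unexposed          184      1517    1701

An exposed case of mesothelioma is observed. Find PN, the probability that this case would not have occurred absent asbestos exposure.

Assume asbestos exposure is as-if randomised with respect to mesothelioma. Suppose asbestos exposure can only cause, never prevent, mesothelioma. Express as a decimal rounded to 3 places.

PN ≈ 0.807

p₁ = P(outcome | exposed) = 1037/1849 = 0.56084
p₀ = P(outcome | unexposed) = 184/1701 = 0.10817
Under exogeneity and monotonicity, PN = (p₁ − p₀)/p₁.
PN = (0.56084 − 0.10817) / 0.56084 ≈ 0.8071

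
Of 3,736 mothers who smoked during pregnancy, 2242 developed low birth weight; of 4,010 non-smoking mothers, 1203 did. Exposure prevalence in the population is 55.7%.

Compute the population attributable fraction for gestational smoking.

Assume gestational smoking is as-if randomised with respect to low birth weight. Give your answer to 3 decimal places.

p₁ = P(outcome | exposed) = 2242/3736 = 0.60011
p₀ = P(outcome | unexposed) = 1203/4010 = 0.3
Overall risk P(Y=1) = π·p₁ + (1−π)·p₀ = 0.557×0.60011 + 0.443×0.3 = 0.46716.
Under exogeneity, PAF = [P(Y=1) − p₀] / P(Y=1).
PAF = (0.46716 − 0.3) / 0.46716 ≈ 0.3578

PAF ≈ 0.358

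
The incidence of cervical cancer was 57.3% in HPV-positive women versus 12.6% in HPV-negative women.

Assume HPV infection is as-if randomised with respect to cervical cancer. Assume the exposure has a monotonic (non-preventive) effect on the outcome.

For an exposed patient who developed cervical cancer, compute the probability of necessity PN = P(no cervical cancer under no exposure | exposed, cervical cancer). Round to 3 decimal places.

PN ≈ 0.780

p₁ = 0.573, p₀ = 0.126.
Under exogeneity and monotonicity, PN = (p₁ − p₀) / p₁.
PN = (0.573 − 0.126) / 0.573 = 0.447 / 0.573 ≈ 0.7801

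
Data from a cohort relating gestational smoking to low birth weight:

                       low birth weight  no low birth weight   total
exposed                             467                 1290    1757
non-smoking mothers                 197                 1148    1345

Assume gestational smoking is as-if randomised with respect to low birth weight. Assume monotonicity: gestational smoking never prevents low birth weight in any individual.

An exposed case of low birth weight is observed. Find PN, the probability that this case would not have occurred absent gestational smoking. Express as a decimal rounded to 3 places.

p₁ = P(outcome | exposed) = 467/1757 = 0.26579
p₀ = P(outcome | unexposed) = 197/1345 = 0.14647
Under exogeneity and monotonicity, PN = (p₁ − p₀)/p₁.
PN = (0.26579 − 0.14647) / 0.26579 ≈ 0.4489

PN ≈ 0.449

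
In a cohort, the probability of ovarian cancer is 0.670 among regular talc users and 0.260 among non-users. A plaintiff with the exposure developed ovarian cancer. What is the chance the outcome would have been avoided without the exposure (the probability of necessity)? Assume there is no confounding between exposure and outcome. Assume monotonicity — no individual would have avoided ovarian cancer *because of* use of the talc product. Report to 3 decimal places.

PN ≈ 0.612

Let p₁ = 0.67, p₀ = 0.26.
Under exogeneity and monotonicity, PN = (p₁ − p₀) / p₁.
PN = (0.67 − 0.26) / 0.67 = 0.41 / 0.67 ≈ 0.6119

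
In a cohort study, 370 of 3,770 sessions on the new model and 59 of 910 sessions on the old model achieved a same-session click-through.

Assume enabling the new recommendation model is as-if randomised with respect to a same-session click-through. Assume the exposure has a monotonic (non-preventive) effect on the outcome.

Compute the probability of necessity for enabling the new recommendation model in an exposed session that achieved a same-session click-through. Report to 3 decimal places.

p₁ = P(outcome | exposed) = 370/3770 = 0.098143
p₀ = P(outcome | unexposed) = 59/910 = 0.064835
Under exogeneity and monotonicity, PN = (p₁ − p₀) / p₁.
PN = (0.098143 − 0.064835) / 0.098143 = 0.033308 / 0.098143 ≈ 0.3394

PN ≈ 0.339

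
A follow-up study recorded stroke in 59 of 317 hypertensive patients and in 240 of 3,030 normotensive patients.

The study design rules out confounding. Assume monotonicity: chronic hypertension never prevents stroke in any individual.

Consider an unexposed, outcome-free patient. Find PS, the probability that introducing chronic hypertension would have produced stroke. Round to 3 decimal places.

PS ≈ 0.116

p₁ = P(outcome | exposed) = 59/317 = 0.18612
p₀ = P(outcome | unexposed) = 240/3030 = 0.079208
Under exogeneity and monotonicity, PS = (p₁ − p₀) / (1 − p₀).
PS = (0.18612 − 0.079208) / (1 − 0.079208) = 0.10691 / 0.92079 ≈ 0.1161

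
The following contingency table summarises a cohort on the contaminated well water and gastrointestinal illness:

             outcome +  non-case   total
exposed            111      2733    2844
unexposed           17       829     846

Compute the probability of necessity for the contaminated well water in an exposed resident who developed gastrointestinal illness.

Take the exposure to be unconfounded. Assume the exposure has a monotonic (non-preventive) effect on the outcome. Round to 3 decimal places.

PN ≈ 0.485

p₁ = P(outcome | exposed) = 111/2844 = 0.03903
p₀ = P(outcome | unexposed) = 17/846 = 0.020095
Under exogeneity and monotonicity, PN = (p₁ − p₀)/p₁.
PN = (0.03903 − 0.020095) / 0.03903 ≈ 0.4851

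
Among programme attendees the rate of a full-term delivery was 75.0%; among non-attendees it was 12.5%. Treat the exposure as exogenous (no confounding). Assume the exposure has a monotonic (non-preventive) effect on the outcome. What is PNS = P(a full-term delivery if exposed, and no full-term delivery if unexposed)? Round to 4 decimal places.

p₁ = 0.75, p₀ = 0.125.
Under exogeneity and monotonicity, PNS = p₁ − p₀.
PNS = 0.75 − 0.125 = 0.625

PNS ≈ 0.6250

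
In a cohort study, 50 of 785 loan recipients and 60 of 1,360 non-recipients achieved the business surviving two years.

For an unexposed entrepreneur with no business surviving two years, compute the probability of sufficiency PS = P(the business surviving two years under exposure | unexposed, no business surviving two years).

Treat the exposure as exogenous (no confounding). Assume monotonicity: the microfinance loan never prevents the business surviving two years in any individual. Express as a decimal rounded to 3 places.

PS ≈ 0.020

p₁ = P(outcome | exposed) = 50/785 = 0.063694
p₀ = P(outcome | unexposed) = 60/1360 = 0.044118
Under exogeneity and monotonicity, PS = (p₁ − p₀) / (1 − p₀).
PS = (0.063694 − 0.044118) / (1 − 0.044118) = 0.019577 / 0.95588 ≈ 0.0205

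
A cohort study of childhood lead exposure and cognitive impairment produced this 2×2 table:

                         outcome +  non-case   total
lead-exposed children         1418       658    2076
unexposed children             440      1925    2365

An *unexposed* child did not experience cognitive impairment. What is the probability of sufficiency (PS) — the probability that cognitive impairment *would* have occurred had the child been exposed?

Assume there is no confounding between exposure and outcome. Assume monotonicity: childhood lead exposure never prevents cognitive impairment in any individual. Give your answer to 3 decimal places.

p₁ = P(outcome | exposed) = 1418/2076 = 0.68304
p₀ = P(outcome | unexposed) = 440/2365 = 0.18605
Under exogeneity and monotonicity, PS = (p₁ − p₀) / (1 − p₀).
PS = (0.68304 − 0.18605) / (1 − 0.18605) = 0.497 / 0.81395 ≈ 0.6106

PS ≈ 0.611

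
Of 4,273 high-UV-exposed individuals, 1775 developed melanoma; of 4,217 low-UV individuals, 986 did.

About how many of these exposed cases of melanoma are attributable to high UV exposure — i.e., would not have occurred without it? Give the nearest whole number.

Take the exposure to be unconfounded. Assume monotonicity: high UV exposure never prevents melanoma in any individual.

p₁ = P(outcome | exposed) = 1775/4273 = 0.4154
p₀ = P(outcome | unexposed) = 986/4217 = 0.23382
PN = (p₁ − p₀)/p₁ = (0.4154 − 0.23382) / 0.4154 ≈ 0.43713.
Attributable cases ≈ PN × (exposed cases) = 0.43713 × 1775 ≈ 775.91.

about 776 cases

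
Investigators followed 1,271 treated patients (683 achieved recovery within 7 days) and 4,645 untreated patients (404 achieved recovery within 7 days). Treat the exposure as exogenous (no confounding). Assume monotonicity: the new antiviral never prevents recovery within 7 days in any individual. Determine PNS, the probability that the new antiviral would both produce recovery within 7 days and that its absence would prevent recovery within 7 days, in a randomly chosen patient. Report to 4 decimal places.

PNS ≈ 0.4504

p₁ = P(outcome | exposed) = 683/1271 = 0.53737
p₀ = P(outcome | unexposed) = 404/4645 = 0.086975
Under exogeneity and monotonicity, PNS = p₁ − p₀.
PNS = 0.53737 − 0.086975 = 0.4504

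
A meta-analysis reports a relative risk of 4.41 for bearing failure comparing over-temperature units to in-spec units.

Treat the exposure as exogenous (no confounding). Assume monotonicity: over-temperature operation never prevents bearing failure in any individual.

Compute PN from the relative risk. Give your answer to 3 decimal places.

PN ≈ 0.773

Under exogeneity and monotonicity, PN = (RR − 1) / RR = 1 − 1/RR.
PN = (4.41 − 1) / 4.41 = 3.41 / 4.41 ≈ 0.7732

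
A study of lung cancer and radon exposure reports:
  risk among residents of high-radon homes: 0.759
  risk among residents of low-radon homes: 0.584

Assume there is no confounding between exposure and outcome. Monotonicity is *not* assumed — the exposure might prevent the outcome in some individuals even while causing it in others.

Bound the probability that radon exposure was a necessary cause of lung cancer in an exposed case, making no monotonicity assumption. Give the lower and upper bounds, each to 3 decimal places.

0.231 ≤ PN ≤ 0.548

Let p₁ = 0.759, p₀ = 0.584.
Under exogeneity alone the bounds on PN are max{0,(p₁−p₀)/p₁} ≤ PN ≤ min{1,(1−p₀)/p₁}.
  lower = (p₁ − p₀)/p₁ = 0.175 / 0.759 ≈ 0.2306
  upper = min{1, (1 − p₀)/p₁} = 0.416 / 0.759 ≈ 0.5481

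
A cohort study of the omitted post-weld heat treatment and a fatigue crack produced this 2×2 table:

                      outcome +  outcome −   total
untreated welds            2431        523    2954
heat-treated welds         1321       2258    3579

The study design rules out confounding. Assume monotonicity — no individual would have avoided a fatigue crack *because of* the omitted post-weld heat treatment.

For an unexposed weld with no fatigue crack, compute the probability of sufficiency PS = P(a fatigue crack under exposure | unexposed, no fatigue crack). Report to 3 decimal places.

p₁ = P(outcome | exposed) = 2431/2954 = 0.82295
p₀ = P(outcome | unexposed) = 1321/3579 = 0.3691
Under exogeneity and monotonicity, PS = (p₁ − p₀)/(1 − p₀).
PS = (0.82295 − 0.3691) / 0.6309 ≈ 0.7194

PS ≈ 0.719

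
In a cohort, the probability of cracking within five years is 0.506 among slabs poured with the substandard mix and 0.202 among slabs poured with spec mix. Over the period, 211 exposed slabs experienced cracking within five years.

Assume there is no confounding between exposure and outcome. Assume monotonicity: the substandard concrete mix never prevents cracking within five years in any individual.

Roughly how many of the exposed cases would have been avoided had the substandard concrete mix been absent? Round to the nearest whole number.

Let p₁ = 0.506, p₀ = 0.202.
PN = (p₁ − p₀)/p₁ = (0.506 − 0.202) / 0.506 ≈ 0.60079.
Attributable cases ≈ PN × (exposed cases) = 0.60079 × 211 ≈ 126.77.

about 127 cases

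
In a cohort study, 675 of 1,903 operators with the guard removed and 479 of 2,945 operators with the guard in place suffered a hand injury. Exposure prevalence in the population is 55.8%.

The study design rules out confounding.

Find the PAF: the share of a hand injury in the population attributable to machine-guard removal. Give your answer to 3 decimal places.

p₁ = P(outcome | exposed) = 675/1903 = 0.3547
p₀ = P(outcome | unexposed) = 479/2945 = 0.16265
Overall risk P(Y=1) = π·p₁ + (1−π)·p₀ = 0.558×0.3547 + 0.442×0.16265 = 0.26981.
Under exogeneity, PAF = [P(Y=1) − p₀] / P(Y=1).
PAF = (0.26981 − 0.16265) / 0.26981 ≈ 0.3972

PAF ≈ 0.397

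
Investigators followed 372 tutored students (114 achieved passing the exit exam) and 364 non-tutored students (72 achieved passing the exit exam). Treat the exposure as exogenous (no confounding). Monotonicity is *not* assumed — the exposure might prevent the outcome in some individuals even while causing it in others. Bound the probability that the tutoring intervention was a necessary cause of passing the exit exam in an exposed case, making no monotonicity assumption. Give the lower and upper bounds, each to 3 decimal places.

0.355 ≤ PN ≤ 1.000

p₁ = P(outcome | exposed) = 114/372 = 0.30645
p₀ = P(outcome | unexposed) = 72/364 = 0.1978
Under exogeneity alone the bounds on PN are max{0,(p₁−p₀)/p₁} ≤ PN ≤ min{1,(1−p₀)/p₁}.
  lower = (p₁ − p₀)/p₁ = 0.10865 / 0.30645 ≈ 0.3545
  upper = min{1, (1 − p₀)/p₁} = 0.8022 / 0.30645 ≈ 2.6177 → capped at 1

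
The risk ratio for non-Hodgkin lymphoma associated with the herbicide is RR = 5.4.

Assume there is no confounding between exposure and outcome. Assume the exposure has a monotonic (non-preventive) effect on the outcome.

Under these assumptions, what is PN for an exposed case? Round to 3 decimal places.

PN ≈ 0.815

Under exogeneity and monotonicity, PN = (RR − 1) / RR = 1 − 1/RR.
PN = (5.4 − 1) / 5.4 = 4.4 / 5.4 ≈ 0.8148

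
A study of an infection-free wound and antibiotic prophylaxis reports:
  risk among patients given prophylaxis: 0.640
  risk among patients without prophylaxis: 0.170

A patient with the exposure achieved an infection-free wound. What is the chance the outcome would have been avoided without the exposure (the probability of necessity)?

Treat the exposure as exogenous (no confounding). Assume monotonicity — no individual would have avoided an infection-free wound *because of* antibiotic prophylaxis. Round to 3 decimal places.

PN ≈ 0.734

Let p₁ = 0.64, p₀ = 0.17.
Under exogeneity and monotonicity, PN = (p₁ − p₀) / p₁.
PN = (0.64 − 0.17) / 0.64 = 0.47 / 0.64 ≈ 0.7344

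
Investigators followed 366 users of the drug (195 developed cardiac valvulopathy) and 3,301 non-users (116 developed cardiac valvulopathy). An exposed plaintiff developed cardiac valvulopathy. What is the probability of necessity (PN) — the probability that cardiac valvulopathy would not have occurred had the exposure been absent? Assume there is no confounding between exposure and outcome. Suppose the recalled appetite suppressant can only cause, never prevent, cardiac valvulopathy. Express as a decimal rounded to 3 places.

p₁ = P(outcome | exposed) = 195/366 = 0.53279
p₀ = P(outcome | unexposed) = 116/3301 = 0.035141
Under exogeneity and monotonicity, PN = (p₁ − p₀) / p₁.
PN = (0.53279 − 0.035141) / 0.53279 = 0.49765 / 0.53279 ≈ 0.9340

PN ≈ 0.934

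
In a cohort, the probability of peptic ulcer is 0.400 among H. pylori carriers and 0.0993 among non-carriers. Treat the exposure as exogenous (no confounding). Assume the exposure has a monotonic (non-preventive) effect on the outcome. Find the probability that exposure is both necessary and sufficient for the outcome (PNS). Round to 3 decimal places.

Let p₁ = 0.4, p₀ = 0.0993.
Under exogeneity and monotonicity, PNS = p₁ − p₀.
PNS = 0.4 − 0.0993 = 0.3007

PNS ≈ 0.301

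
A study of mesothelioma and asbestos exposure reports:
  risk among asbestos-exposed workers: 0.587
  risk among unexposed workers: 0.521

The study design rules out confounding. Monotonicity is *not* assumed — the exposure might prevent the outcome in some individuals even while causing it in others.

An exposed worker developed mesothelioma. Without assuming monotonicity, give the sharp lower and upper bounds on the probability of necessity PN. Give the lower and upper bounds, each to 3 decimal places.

Let p₁ = 0.587, p₀ = 0.521.
Under exogeneity alone the bounds on PN are max{0,(p₁−p₀)/p₁} ≤ PN ≤ min{1,(1−p₀)/p₁}.
  lower = (p₁ − p₀)/p₁ = 0.066 / 0.587 ≈ 0.1124
  upper = min{1, (1 − p₀)/p₁} = 0.479 / 0.587 ≈ 0.8160

0.112 ≤ PN ≤ 0.816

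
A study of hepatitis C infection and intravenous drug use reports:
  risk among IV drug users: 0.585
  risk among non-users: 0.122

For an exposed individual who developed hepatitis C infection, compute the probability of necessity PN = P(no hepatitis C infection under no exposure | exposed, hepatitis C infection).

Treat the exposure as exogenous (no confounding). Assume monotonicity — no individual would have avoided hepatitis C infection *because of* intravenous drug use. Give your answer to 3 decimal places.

Let p₁ = 0.585, p₀ = 0.122.
Under exogeneity and monotonicity, PN = (p₁ − p₀) / p₁.
PN = (0.585 − 0.122) / 0.585 = 0.463 / 0.585 ≈ 0.7915

PN ≈ 0.791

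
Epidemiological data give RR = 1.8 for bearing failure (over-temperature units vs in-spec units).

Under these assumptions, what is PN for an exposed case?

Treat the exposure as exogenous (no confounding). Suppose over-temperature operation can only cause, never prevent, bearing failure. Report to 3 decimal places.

PN ≈ 0.444

Under exogeneity and monotonicity, PN = (RR − 1) / RR = 1 − 1/RR.
PN = (1.8 − 1) / 1.8 = 0.8 / 1.8 ≈ 0.4444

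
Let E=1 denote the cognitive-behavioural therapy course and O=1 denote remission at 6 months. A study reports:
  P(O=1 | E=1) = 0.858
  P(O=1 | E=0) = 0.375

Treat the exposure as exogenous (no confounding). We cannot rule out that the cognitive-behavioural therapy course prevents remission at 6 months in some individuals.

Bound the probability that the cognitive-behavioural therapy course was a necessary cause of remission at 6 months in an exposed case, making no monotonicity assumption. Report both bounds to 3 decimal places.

0.563 ≤ PN ≤ 0.728

Let p₁ = 0.858, p₀ = 0.375.
Under exogeneity alone the bounds on PN are max{0,(p₁−p₀)/p₁} ≤ PN ≤ min{1,(1−p₀)/p₁}.
  lower = (p₁ − p₀)/p₁ = 0.483 / 0.858 ≈ 0.5629
  upper = min{1, (1 − p₀)/p₁} = 0.625 / 0.858 ≈ 0.7284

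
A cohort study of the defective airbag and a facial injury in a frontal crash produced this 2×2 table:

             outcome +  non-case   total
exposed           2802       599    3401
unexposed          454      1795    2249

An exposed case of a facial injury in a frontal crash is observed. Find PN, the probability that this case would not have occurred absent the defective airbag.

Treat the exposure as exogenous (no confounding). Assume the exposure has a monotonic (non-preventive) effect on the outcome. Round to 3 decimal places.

PN ≈ 0.755

p₁ = P(outcome | exposed) = 2802/3401 = 0.82388
p₀ = P(outcome | unexposed) = 454/2249 = 0.20187
Under exogeneity and monotonicity, PN = (p₁ − p₀) / p₁.
PN = (0.82388 − 0.20187) / 0.82388 = 0.62201 / 0.82388 ≈ 0.7550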